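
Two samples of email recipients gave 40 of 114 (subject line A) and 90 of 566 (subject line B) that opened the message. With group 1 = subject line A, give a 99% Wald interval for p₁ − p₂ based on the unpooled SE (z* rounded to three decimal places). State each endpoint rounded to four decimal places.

p̂₁ = 40/114 = 0.35088, p̂₂ = 90/566 = 0.15901; p̂₁ − p̂₂ = 0.19187.
SE = √(0.001997916 + 0.000236265) = √0.002234181 = 0.047267.
The 99% critical value is z* = 2.576. Margin = 2.576·0.047267 = 0.12176.
So the interval runs from 0.0701 to 0.3136.

(0.0701, 0.3136)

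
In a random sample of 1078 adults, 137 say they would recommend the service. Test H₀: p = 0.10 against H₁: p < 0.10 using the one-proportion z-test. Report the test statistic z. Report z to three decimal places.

p̂ = 137/1078 = 0.12709.
Under H₀, SE = √(p₀(1−p₀)/n) = √(0.10·0.90/1078) = √0.000083488 = 0.009137.
z = (0.12709 − 0.10)/0.009137 = 0.02709/0.009137 = 2.965.

z = 2.965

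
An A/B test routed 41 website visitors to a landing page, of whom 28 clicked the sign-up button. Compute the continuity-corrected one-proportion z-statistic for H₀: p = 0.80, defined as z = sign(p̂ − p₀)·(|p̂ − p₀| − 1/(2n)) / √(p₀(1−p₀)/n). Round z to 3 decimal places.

Sample proportion p̂ = 28/41 = 0.68293. p̂ − p₀ = -0.117073.
Continuity correction 1/(2n) = 1/82 = 0.012195.
Corrected numerator: |-0.117073| − 0.012195 = 0.104878.
Under H₀, SE = √(p₀(1−p₀)/n) = √(0.80·0.20/41) = √0.003902439 = 0.062470.
z = −0.104878/0.062470 = -1.679.

z = -1.679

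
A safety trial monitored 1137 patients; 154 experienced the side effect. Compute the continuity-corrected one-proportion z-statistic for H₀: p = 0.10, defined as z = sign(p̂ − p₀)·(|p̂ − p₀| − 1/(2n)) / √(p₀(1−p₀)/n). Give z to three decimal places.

z = 3.934

p̂ = 154/1137 = 0.13544. p̂ − p₀ = 0.035444.
1/(2n) = 0.000440.
Corrected numerator: |0.035444| − 0.000440 = 0.035004.
Null standard error: √(0.10·0.90/1137) = √0.000079156 = 0.008897.
z = (+)0.035004/0.008897 = 3.934.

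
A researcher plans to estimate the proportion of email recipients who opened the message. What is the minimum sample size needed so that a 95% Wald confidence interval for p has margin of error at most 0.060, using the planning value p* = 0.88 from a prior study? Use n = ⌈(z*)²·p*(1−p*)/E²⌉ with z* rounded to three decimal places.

n = 113

The 95% critical value is z* = 1.960.
p*(1−p*) = 0.88·0.12 = 0.1056.
Required n before rounding: 3.841600 × 0.1056 / 0.060² = 112.687.
⌈112.687⌉ = 113.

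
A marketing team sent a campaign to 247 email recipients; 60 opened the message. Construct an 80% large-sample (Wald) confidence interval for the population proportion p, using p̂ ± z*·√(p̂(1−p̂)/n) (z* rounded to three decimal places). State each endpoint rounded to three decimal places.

(0.208, 0.278)

The sample proportion is 60/247 = 0.24291.
Standard error of p̂: √(0.183907/247) = √0.000744564 = 0.027287.
z* = 1.282 at the 80% level.
Margin = 1.282·0.027287 = 0.03498.
So the interval runs from 0.208 to 0.278.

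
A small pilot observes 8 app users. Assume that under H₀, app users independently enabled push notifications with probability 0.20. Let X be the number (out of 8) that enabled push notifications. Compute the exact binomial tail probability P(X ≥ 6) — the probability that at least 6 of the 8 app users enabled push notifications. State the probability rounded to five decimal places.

P = 0.00123

X ~ Binomial(n=8, p=0.20).
P(X ≥ 6) = C(8,6)·0.20^6·0.80^2 + C(8,7)·0.20^7·0.80^1 + C(8,8)·0.20^8·0.80^0.
= 0.001147 + 0.000082 + 0.000003 = 0.00123.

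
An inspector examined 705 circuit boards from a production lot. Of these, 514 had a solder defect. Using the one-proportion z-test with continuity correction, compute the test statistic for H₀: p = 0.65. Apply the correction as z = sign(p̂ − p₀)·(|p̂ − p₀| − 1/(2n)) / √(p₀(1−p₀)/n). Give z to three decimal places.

z = 4.363

With x = 514 successes in n = 705, p̂ = 0.72908. p̂ − p₀ = 0.079078.
1/(2n) = 0.000709.
Corrected numerator: |0.079078| − 0.000709 = 0.078369.
Under H₀, SE = √(p₀(1−p₀)/n) = √(0.65·0.35/705) = √0.000322695 = 0.017964.
z = +0.078369/0.017964 = 4.363.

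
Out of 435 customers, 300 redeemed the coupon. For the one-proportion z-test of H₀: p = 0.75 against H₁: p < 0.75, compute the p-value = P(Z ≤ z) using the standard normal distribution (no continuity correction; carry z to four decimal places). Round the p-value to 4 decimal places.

p-value = 0.0018

With x = 300 successes in n = 435, p̂ = 0.68966.
SE₀ = √(0.75·0.25/435) = 0.020761.
z = (p̂ − p₀)/SE = (300/435 − 0.75)/0.020761 ≈ -2.9066.
From the standard normal, P(Z ≤ z) = 0.0018.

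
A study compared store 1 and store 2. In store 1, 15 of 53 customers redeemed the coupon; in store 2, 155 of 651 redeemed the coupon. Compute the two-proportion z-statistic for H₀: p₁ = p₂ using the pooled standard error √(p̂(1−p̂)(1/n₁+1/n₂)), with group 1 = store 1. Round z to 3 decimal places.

Sample proportions: p̂₁ = 15/53 = 0.28302 and p̂₂ = 155/651 = 0.23810.
Pooled p̂ = (15+155)/(53+651) = 170/704 = 0.24148.
Pooled SE = √[0.1831660·0.02040402] ≈ 0.061134.
z = 0.04492/0.061134 = 0.735.

z = 0.735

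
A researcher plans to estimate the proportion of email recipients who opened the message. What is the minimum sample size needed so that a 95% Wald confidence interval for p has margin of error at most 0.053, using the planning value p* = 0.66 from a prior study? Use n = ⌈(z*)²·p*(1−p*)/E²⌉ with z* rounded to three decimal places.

n = 307

The 95% critical value is z* = 1.960.
p*(1−p*) = 0.2244.
(z*)²·p*(1−p*)/E² = 3.841600·0.2244/0.002809 = 306.890.
Rounding up, n = 307.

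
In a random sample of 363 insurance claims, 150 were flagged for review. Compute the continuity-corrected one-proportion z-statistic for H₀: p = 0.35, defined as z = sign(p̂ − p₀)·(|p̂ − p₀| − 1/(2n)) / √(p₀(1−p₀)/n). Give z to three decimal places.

Sample proportion p̂ = 150/363 = 0.41322. p̂ − p₀ = 0.063223.
1/(2n) = 0.001377.
Corrected numerator: |0.063223| − 0.001377 = 0.061846.
Under H₀, SE = √(p₀(1−p₀)/n) = √(0.35·0.65/363) = √0.000626722 = 0.025034.
z = +0.061846/0.025034 = 2.470.

z = 2.470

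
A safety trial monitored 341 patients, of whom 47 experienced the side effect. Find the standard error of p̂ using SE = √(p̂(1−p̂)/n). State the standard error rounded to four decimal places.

With x = 47 successes in n = 341, p̂ = 0.13783.
p̂(1−p̂) = 0.118833.
SE = √(0.118833/341) = 0.0187.

SE = 0.0187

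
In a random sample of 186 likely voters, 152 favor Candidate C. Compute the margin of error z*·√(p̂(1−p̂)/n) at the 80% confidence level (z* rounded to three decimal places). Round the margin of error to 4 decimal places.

ME = 0.0363

With x = 152 successes in n = 186, p̂ = 0.81720.
SE(p̂) = √(0.81720·0.18280/186) = 0.028339.
z* = 1.282 at the 80% level.
ME = 1.282·0.028339 = 0.0363.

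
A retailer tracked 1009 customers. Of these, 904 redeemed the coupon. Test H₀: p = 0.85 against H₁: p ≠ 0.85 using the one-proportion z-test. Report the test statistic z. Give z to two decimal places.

The sample proportion is 904/1009 = 0.89594.
Under H₀, SE = √(p₀(1−p₀)/n) = √(0.85·0.15/1009) = √0.000126363 = 0.011241.
z = (0.89594 − 0.85)/0.011241 = 0.04594/0.011241 = 4.09.

z = 4.09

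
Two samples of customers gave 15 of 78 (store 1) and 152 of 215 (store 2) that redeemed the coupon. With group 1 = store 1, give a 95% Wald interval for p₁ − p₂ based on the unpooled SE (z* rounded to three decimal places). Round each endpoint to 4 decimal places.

(-0.6212, -0.4081)

p̂₁ = 0.19231, p̂₂ = 0.70698, so the observed difference is -0.51467.
SE = √(0.001991352 + 0.000963538) = √0.002954890 = 0.054359.
The 95% critical value is z* = 1.960. Margin = 1.960·0.054359 = 0.10654.
Interval: -0.51467 ± 0.10654 → (-0.6212, -0.4081).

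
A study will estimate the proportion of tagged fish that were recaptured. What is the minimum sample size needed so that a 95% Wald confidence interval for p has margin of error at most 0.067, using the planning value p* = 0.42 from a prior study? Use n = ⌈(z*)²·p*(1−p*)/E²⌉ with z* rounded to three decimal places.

n = 209

z* = 1.960 at the 95% level.
p*(1−p*) = 0.42·0.58 = 0.2436.
(z*)²·p*(1−p*)/E² = 3.841600·0.2436/0.004489 = 208.468.
Rounding up, n = 209.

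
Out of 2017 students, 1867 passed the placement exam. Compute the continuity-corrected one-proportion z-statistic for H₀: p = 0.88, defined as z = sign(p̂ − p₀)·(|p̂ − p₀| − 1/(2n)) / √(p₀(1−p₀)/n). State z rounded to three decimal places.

z = 6.272

p̂ = 1867/2017 = 0.92563. p̂ − p₀ = 0.045632.
Continuity correction 1/(2n) = 1/4034 = 0.000248.
Corrected numerator: |0.045632| − 0.000248 = 0.045384.
Under H₀, SE = √(p₀(1−p₀)/n) = √(0.88·0.12/2017) = √0.000052355 = 0.007236.
z = (+)0.045384/0.007236 = 6.272.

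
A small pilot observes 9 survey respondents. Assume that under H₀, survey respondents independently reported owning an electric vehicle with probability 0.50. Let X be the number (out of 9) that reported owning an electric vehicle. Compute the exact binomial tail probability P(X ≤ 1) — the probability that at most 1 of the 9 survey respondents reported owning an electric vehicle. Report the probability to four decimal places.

X is binomial with n = 9 and p = 0.50.
P(X ≤ 1) = C(9,0)·0.50^0·0.50^9 + C(9,1)·0.50^1·0.50^8.
= 0.001953 + 0.017578 = 0.0195.

P = 0.0195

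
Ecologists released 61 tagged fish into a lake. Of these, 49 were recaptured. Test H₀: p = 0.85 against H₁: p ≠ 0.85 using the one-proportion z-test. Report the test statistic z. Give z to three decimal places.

z = -1.022

The sample proportion is 49/61 = 0.80328.
Under H₀, SE = √(p₀(1−p₀)/n) = √(0.85·0.15/61) = √0.002090164 = 0.045718.
z = (p̂ − p₀)/SE = (0.80328 − 0.85)/0.045718 = -1.022.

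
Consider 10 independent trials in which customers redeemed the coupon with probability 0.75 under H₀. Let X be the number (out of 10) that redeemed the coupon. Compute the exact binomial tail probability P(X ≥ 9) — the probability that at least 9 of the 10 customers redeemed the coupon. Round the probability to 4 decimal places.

X ~ Binomial(n=10, p=0.75).
P(X ≥ 9) = C(10,9)·0.75^9·0.25^1 + C(10,10)·0.75^10·0.25^0.
= 0.187712 + 0.056314 = 0.2440.

P = 0.2440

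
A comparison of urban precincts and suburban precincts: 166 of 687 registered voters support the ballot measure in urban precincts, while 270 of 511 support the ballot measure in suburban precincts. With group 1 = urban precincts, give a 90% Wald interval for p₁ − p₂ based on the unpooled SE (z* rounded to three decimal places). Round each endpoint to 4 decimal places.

p̂₁ = 0.24163, p̂₂ = 0.52838, so the observed difference is -0.28675.
SE = √(0.000266732 + 0.000487661) = √0.000754393 = 0.027466.
For 90% confidence, z* = 1.645. Margin of error = 0.04518.
CI: -0.28675 ± 0.04518 = (-0.3319, -0.2416).

(-0.3319, -0.2416)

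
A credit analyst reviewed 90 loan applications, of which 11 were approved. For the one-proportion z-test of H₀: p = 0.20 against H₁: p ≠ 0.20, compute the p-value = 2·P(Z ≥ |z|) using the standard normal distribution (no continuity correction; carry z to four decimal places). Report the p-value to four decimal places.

Sample proportion p̂ = 11/90 = 0.12222.
SE₀ = √(0.20·0.80/90) = 0.042164.
Test statistic (full precision, shown to 4 dp): z = (11/90 − 0.20)/SE₀ ≈ -1.8447.
p-value = 2·P(Z ≥ |z|) with z = -1.8447 → 0.0651.

p-value = 0.0651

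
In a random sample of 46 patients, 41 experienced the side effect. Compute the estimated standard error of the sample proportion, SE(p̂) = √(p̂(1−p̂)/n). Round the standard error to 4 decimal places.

SE = 0.0459

Sample proportion p̂ = 41/46 = 0.89130.
p̂(1−p̂) = 0.89130·0.10870 = 0.096884.
SE = √(0.096884/46) = 0.0459.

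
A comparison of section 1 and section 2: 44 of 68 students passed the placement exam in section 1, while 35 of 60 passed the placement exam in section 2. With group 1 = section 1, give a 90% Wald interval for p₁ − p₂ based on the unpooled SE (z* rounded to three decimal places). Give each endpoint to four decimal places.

p̂₁ = 44/68 = 0.64706, p̂₂ = 35/60 = 0.58333; p̂₁ − p̂₂ = 0.06373.
SE = √(0.003358437 + 0.004050926) = √0.007409363 = 0.086078.
z* = 1.645 at the 90% level. Margin of error = 0.14160.
Interval: 0.06373 ± 0.14160 → (-0.0779, 0.2053).

(-0.0779, 0.2053)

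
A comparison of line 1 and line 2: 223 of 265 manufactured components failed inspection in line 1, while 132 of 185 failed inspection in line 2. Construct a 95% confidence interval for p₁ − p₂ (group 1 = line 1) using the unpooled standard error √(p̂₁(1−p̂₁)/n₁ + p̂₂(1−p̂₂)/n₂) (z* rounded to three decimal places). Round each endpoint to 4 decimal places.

(0.0494, 0.2066)

p̂₁ = 0.84151, p̂₂ = 0.71351, so the observed difference is 0.12800.
Unpooled SE = √(p̂₁(1−p̂₁)/n₁ + p̂₂(1−p̂₂)/n₂) = √(0.000503288 + 0.001104930) = 0.040103.
z* = 1.960 at the 95% level. Margin of error = 0.07860.
CI: 0.12800 ± 0.07860 = (0.0494, 0.2066).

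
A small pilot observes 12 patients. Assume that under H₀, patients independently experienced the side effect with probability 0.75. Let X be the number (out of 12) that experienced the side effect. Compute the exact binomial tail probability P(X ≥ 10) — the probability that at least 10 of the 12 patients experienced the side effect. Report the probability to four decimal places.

X ~ Binomial(n=12, p=0.75).
P(X ≥ 10) = C(12,10)·0.75^10·0.25^2 + C(12,11)·0.75^11·0.25^1 + C(12,12)·0.75^12·0.25^0.
= 0.232293 + 0.126705 + 0.031676 = 0.3907.

P = 0.3907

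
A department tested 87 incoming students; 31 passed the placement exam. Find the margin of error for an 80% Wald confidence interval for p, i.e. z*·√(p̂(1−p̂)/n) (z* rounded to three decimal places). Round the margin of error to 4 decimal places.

The sample proportion is 31/87 = 0.35632.
SE = √(p̂(1−p̂)/n) = √(0.229357/87) = 0.051345.
The 80% critical value is z* = 1.282.
So ME = 0.0658.

ME = 0.0658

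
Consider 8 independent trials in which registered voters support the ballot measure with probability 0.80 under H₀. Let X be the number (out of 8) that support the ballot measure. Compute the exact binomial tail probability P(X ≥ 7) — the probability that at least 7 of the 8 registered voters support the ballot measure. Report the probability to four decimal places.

P = 0.5033

X ~ Binomial(n=8, p=0.80).
P(X ≥ 7) = C(8,7)·0.80^7·0.20^1 + C(8,8)·0.80^8·0.20^0.
= 0.335544 + 0.167772 = 0.5033.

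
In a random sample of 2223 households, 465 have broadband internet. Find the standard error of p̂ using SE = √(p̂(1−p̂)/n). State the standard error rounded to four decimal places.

SE = 0.0086

Sample proportion p̂ = 465/2223 = 0.20918.
p̂(1−p̂) = 0.20918·0.79082 = 0.165424.
SE = √(0.165424/2223) = 0.0086.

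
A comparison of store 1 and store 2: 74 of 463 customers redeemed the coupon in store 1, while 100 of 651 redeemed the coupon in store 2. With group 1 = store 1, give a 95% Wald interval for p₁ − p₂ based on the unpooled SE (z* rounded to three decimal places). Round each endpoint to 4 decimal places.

(-0.0372, 0.0496)

p̂₁ = 74/463 = 0.15983, p̂₂ = 100/651 = 0.15361; p̂₁ − p̂₂ = 0.00622.
Unpooled SE = √(p̂₁(1−p̂₁)/n₁ + p̂₂(1−p̂₂)/n₂) = √(0.000290027 + 0.000199714) = 0.022130.
z* = 1.960 at the 95% level. Margin = 1.960·0.022130 = 0.04337.
CI: 0.00622 ± 0.04337 = (-0.0372, 0.0496).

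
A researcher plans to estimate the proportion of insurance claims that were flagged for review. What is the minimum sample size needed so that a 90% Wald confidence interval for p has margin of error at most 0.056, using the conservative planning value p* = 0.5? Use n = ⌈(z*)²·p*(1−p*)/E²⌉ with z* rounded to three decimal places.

n = 216

For 90% confidence, z* = 1.645.
p*(1−p*) = 0.2500.
Required n before rounding: 2.706025 × 0.2500 / 0.056² = 215.723.
Rounding up, n = 216.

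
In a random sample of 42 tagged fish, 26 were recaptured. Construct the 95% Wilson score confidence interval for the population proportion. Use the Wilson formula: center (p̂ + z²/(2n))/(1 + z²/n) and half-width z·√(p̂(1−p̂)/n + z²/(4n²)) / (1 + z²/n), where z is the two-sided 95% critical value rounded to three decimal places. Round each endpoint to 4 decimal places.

p̂ = 26/42 = 0.61905; z = 1.960, so z² = 3.841600.
1 + z²/n = 1.091467.
Adjusted center: (0.61905 + z²/(2n))/1.091467 = 0.60907.
Radicand: p̂(1−p̂)/n + z²/(4n²) = 0.005614944 + 0.000544444 = 0.006159388.
Half-width = z·√(radicand)/denom = 1.960·0.078482/1.091467 = 0.14093.
Interval: 0.60907 ± 0.14093 → (0.4681, 0.7500).

(0.4681, 0.7500)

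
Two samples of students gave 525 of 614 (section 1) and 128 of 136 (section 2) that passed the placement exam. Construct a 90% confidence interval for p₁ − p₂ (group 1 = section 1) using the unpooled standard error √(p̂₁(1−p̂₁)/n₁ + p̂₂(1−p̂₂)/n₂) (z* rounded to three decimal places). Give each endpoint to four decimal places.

(-0.1267, -0.0455)

p̂₁ = 0.85505, p̂₂ = 0.94118, so the observed difference is -0.08613.
SE = √(0.000201857 + 0.000407083) = √0.000608940 = 0.024677.
z* = 1.645 at the 90% level. Margin of error = 0.04059.
So the interval runs from -0.1267 to -0.0455.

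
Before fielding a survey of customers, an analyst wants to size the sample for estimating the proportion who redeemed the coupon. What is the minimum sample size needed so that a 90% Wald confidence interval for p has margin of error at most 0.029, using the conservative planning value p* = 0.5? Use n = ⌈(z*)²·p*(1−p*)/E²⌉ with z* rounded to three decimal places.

n = 805

For 90% confidence, z* = 1.645.
p*(1−p*) = 0.2500.
(z*)²·p*(1−p*)/E² = 2.706025·0.2500/0.000841 = 804.407.
⌈804.407⌉ = 805.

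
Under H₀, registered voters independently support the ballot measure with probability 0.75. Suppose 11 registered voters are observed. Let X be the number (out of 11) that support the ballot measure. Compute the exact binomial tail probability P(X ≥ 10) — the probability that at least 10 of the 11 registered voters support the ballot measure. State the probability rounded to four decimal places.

X is binomial with n = 11 and p = 0.75.
P(X ≥ 10) = C(11,10)·0.75^10·0.25^1 + C(11,11)·0.75^11·0.25^0.
= 0.154862 + 0.042235 = 0.1971.

P = 0.1971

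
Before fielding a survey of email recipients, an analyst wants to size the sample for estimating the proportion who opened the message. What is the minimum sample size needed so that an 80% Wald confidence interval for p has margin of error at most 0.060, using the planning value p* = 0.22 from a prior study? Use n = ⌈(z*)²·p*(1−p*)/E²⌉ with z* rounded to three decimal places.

For 80% confidence, z* = 1.282.
p*(1−p*) = 0.1716.
(z*)²·p*(1−p*)/E² = 1.643524·0.1716/0.003600 = 78.341.
⌈78.341⌉ = 79.

n = 79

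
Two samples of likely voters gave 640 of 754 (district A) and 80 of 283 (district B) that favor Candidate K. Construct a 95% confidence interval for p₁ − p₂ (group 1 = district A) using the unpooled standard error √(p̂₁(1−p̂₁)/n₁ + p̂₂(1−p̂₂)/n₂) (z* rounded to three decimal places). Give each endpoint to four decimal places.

p̂₁ = 0.84881, p̂₂ = 0.28269, so the observed difference is 0.56612.
SE = √(0.000170204 + 0.000716517) = √0.000886721 = 0.029778.
For 95% confidence, z* = 1.960. Margin = 1.960·0.029778 = 0.05836.
Interval: 0.56612 ± 0.05836 → (0.5078, 0.6245).

(0.5078, 0.6245)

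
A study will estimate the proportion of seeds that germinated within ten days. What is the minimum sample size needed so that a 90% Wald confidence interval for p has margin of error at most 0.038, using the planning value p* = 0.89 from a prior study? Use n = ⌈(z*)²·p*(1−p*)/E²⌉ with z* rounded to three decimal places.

n = 184

The 90% critical value is z* = 1.645.
p*(1−p*) = 0.89·0.11 = 0.0979.
(z*)²·p*(1−p*)/E² = 2.706025·0.0979/0.001444 = 183.462.
Rounding up, n = 184.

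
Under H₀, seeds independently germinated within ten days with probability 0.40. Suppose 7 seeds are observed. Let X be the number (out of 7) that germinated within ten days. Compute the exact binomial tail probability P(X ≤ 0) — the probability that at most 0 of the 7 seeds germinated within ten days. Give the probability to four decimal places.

P = 0.0280

X ~ Binomial(n=7, p=0.40).
P(X ≤ 0) = C(7,0)·0.40^0·0.60^7.
= 0.027994 = 0.0280.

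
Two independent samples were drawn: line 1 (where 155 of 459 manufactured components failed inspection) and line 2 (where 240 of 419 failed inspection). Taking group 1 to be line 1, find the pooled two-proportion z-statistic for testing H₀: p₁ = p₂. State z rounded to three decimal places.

Sample proportions: p̂₁ = 155/459 = 0.33769 and p̂₂ = 240/419 = 0.57279.
Pooled p̂ = (155+240)/(459+419) = 395/878 = 0.44989.
SE = √[p̂(1−p̂)(1/n₁+1/n₂)] = √[0.44989·0.55011·(1/459+1/419)] ≈ 0.033613.
z = (p̂₁ − p̂₂)/SE = (0.33769 − 0.57279)/0.033613 = -0.23510/0.033613 = -6.994.

z = -6.994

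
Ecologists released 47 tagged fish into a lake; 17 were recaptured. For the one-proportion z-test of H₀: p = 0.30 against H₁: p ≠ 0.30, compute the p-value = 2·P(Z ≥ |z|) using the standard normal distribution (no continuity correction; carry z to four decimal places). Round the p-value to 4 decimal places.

p-value = 0.3560

The sample proportion is 17/47 = 0.36170.
Under H₀, SE = √(p₀(1−p₀)/n) = √(0.30·0.70/47) = √0.004468085 = 0.066844.
Test statistic (full precision, shown to 4 dp): z = (17/47 − 0.30)/SE₀ ≈ 0.9231.
From the standard normal, 2·P(Z ≥ |z|) = 0.3560.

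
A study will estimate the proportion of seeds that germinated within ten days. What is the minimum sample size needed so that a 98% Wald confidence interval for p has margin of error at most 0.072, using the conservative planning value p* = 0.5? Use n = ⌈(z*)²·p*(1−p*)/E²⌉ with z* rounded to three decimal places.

z* = 2.326 at the 98% level.
p*(1−p*) = 0.2500.
(z*)²·p*(1−p*)/E² = 5.410276·0.2500/0.005184 = 260.912.
⌈260.912⌉ = 261.

n = 261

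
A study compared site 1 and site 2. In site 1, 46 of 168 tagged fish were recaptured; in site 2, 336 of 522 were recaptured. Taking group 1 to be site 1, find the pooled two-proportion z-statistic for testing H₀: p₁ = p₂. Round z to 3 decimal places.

z = -8.388

p̂₁ = 46/168 = 0.27381, p̂₂ = 336/522 = 0.64368.
Pooled p̂ = (46+336)/(168+522) = 382/690 = 0.55362.
Pooled SE = √[0.2471246·0.00786809] ≈ 0.044095.
z = -0.36987/0.044095 = -8.388.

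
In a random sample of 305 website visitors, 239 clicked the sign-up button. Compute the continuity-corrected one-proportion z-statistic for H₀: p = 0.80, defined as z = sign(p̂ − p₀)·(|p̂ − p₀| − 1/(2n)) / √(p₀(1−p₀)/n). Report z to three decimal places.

z = -0.644

The sample proportion is 239/305 = 0.78361. p̂ − p₀ = -0.016393.
1/(2n) = 0.001639.
Corrected numerator: |-0.016393| − 0.001639 = 0.014754.
Under H₀, SE = √(p₀(1−p₀)/n) = √(0.80·0.20/305) = √0.000524590 = 0.022904.
z = (−)0.014754/0.022904 = -0.644.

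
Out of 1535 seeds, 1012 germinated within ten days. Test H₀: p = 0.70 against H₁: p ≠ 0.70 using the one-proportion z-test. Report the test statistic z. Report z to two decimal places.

z = -3.48

p̂ = 1012/1535 = 0.65928.
Null standard error: √(0.70·0.30/1535) = √0.000136808 = 0.011696.
Test statistic: z = -0.04072/0.011696 = -3.48.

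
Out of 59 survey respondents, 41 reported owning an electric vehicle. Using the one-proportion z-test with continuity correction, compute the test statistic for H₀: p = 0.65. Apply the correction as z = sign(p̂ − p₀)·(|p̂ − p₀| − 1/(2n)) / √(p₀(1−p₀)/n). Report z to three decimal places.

z = 0.587

The sample proportion is 41/59 = 0.69492. p̂ − p₀ = 0.044915.
1/(2n) = 0.008475.
Corrected numerator: |0.044915| − 0.008475 = 0.036440.
Null standard error: √(0.65·0.35/59) = √0.003855932 = 0.062096.
z = +0.036440/0.062096 = 0.587.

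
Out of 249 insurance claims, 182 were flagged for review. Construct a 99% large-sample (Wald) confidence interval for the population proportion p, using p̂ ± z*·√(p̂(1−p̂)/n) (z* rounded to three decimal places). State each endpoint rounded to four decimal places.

The sample proportion is 182/249 = 0.73092.
SE = √(p̂(1−p̂)/n) = √(0.196674/249) = 0.028104.
The 99% critical value is z* = 2.576.
Margin of error: 2.576 × 0.028104 = 0.07240.
CI: 0.73092 ± 0.07240 = (0.6585, 0.8033).

(0.6585, 0.8033)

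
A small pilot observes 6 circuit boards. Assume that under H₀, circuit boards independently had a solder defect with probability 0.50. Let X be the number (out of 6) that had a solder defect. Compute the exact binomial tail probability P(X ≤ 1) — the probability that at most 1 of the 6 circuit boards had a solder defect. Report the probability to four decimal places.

P = 0.1094

X ~ Binomial(n=6, p=0.50).
P(X ≤ 1) = C(6,0)·0.50^0·0.50^6 + C(6,1)·0.50^1·0.50^5.
= 0.015625 + 0.093750 = 0.1094.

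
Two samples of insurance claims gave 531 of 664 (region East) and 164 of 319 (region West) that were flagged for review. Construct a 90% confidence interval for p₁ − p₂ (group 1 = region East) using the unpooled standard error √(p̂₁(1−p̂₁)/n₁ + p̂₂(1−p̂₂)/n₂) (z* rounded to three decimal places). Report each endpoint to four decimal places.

(0.2329, 0.3382)

p̂₁ = 531/664 = 0.79970, p̂₂ = 164/319 = 0.51411; p̂₁ − p̂₂ = 0.28559.
Unpooled SE = √(p̂₁(1−p̂₁)/n₁ + p̂₂(1−p̂₂)/n₂) = √(0.000241236 + 0.000783075) = 0.032005.
z* = 1.645 at the 90% level. Margin = 1.645·0.032005 = 0.05265.
So the interval runs from 0.2329 to 0.3382.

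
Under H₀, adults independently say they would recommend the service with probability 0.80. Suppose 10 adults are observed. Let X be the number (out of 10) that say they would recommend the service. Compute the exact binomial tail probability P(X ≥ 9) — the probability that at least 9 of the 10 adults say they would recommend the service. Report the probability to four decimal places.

P = 0.3758

X ~ Binomial(n=10, p=0.80).
P(X ≥ 9) = C(10,9)·0.80^9·0.20^1 + C(10,10)·0.80^10·0.20^0.
= 0.268435 + 0.107374 = 0.3758.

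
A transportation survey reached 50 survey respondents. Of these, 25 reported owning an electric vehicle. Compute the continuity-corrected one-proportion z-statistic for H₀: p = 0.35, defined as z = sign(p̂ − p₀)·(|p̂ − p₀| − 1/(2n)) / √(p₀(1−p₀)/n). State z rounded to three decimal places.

z = 2.075

With x = 25 successes in n = 50, p̂ = 0.50000. p̂ − p₀ = 0.150000.
Continuity correction 1/(2n) = 1/100 = 0.010000.
Corrected numerator: |0.150000| − 0.010000 = 0.140000.
Under H₀, SE = √(p₀(1−p₀)/n) = √(0.35·0.65/50) = √0.004550000 = 0.067454.
z = (+)0.140000/0.067454 = 2.075.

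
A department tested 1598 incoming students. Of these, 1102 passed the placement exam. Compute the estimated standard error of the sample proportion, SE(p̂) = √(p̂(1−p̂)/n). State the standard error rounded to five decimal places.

Sample proportion p̂ = 1102/1598 = 0.68961.
p̂(1−p̂) = 0.68961·0.31039 = 0.214048.
SE = √(0.214048/1598) = √0.000133947 = 0.01157.

SE = 0.01157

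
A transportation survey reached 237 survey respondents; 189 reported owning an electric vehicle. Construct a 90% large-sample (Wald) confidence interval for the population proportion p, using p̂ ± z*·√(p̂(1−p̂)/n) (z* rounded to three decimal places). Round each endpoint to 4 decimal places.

(0.7545, 0.8404)

p̂ = 189/237 = 0.79747.
SE = √(p̂(1−p̂)/n) = √(0.161513/237) = 0.026105.
The 90% critical value is z* = 1.645.
Margin of error: 1.645 × 0.026105 = 0.04294.
So the interval runs from 0.7545 to 0.8404.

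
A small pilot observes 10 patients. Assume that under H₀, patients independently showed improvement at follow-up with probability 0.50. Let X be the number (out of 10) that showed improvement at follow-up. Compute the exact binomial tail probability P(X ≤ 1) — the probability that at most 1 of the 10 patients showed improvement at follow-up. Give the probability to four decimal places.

X is binomial with n = 10 and p = 0.50.
P(X ≤ 1) = C(10,0)·0.50^0·0.50^10 + C(10,1)·0.50^1·0.50^9.
= 0.000977 + 0.009766 = 0.0107.

P = 0.0107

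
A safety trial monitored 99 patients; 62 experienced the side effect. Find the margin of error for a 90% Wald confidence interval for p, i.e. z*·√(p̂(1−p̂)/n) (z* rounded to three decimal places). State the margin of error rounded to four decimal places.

ME = 0.0800

Sample proportion p̂ = 62/99 = 0.62626.
SE(p̂) = √(0.62626·0.37374/99) = 0.048623.
The 90% critical value is z* = 1.645.
So ME = 0.0800.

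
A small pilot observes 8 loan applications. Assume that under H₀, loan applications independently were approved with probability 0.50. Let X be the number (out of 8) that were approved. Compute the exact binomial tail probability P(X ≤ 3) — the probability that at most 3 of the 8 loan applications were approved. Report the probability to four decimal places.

X is binomial with n = 8 and p = 0.50.
P(X ≤ 3) = C(8,0)·0.50^0·0.50^8 + C(8,1)·0.50^1·0.50^7 + C(8,2)·0.50^2·0.50^6 + C(8,3)·0.50^3·0.50^5.
= 0.003906 + 0.031250 + 0.109375 + 0.218750 = 0.3633.

P = 0.3633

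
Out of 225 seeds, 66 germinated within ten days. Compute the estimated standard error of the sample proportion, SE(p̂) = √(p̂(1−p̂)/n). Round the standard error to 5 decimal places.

SE = 0.03035

Sample proportion p̂ = 66/225 = 0.29333.
p̂(1−p̂) = 0.29333·0.70667 = 0.207288.
SE = √(0.207288/225) = 0.03035.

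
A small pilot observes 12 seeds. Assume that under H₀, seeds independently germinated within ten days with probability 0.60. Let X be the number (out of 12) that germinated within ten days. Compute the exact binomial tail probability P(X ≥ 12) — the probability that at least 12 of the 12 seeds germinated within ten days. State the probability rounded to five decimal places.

P = 0.00218

X ~ Binomial(n=12, p=0.60).
P(X ≥ 12) = C(12,12)·0.60^12·0.40^0.
= 0.002177 = 0.00218.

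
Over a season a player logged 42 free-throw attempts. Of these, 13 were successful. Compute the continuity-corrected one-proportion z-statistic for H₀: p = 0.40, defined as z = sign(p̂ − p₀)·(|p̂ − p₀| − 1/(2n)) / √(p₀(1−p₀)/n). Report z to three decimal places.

z = -1.039

Sample proportion p̂ = 13/42 = 0.30952. p̂ − p₀ = -0.090476.
Continuity correction 1/(2n) = 1/84 = 0.011905.
Corrected numerator: |-0.090476| − 0.011905 = 0.078571.
Null standard error: √(0.40·0.60/42) = √0.005714286 = 0.075593.
z = −0.078571/0.075593 = -1.039.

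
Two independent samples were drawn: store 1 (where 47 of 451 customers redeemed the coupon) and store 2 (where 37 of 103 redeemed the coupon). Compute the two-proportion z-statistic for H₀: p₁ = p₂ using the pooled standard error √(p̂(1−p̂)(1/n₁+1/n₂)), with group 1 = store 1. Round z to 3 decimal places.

z = -6.511

p̂₁ = 47/451 = 0.10421, p̂₂ = 37/103 = 0.35922.
Pooled p̂ = (47+37)/(451+103) = 84/554 = 0.15162.
Pooled SE = √[0.1286345·0.01192603] ≈ 0.039168.
z = -0.25501/0.039168 = -6.511.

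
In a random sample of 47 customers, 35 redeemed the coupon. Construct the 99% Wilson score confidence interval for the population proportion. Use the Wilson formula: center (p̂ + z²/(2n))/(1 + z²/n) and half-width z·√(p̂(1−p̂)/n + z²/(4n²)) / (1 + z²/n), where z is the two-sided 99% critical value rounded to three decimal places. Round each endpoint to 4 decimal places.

Here p̂ = 35/47 = 0.74468 and z = 2.576 (z² = 6.635776).
1 + z²/n = 1.141187.
Center = (0.74468 + 0.070593)/1.141187 = 0.71441.
Radicand: p̂(1−p̂)/n + z²/(4n²) = 0.004045346 + 0.000750993 = 0.004796339.
Half-width = z·√(radicand)/denom = 2.576·0.069256/1.141187 = 0.15633.
So the interval runs from 0.5581 to 0.8707.

(0.5581, 0.8707)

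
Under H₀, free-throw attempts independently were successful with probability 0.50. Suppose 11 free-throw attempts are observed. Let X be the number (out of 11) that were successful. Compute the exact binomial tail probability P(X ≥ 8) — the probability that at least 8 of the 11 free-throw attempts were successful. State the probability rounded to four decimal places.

P = 0.1133

X ~ Binomial(n=11, p=0.50).
P(X ≥ 8) = C(11,8)·0.50^8·0.50^3 + C(11,9)·0.50^9·0.50^2 + C(11,10)·0.50^10·0.50^1 + C(11,11)·0.50^11·0.50^0.
= 0.080566 + 0.026855 + 0.005371 + 0.000488 = 0.1133.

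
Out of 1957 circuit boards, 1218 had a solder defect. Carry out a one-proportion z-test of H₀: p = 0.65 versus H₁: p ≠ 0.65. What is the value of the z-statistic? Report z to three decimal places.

z = -2.562

The sample proportion is 1218/1957 = 0.62238.
Under H₀, SE = √(p₀(1−p₀)/n) = √(0.65·0.35/1957) = √0.000116249 = 0.010782.
z = (p̂ − p₀)/SE = (0.62238 − 0.65)/0.010782 = -2.562.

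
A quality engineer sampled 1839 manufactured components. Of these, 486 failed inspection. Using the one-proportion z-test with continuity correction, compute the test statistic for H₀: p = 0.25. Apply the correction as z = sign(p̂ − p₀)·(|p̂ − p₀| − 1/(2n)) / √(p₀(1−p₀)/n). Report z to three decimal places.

z = 1.387

p̂ = 486/1839 = 0.26427. p̂ − p₀ = 0.014274.
1/(2n) = 0.000272.
Corrected numerator: |0.014274| − 0.000272 = 0.014002.
Null standard error: √(0.25·0.75/1839) = √0.000101958 = 0.010097.
z = +0.014002/0.010097 = 1.387.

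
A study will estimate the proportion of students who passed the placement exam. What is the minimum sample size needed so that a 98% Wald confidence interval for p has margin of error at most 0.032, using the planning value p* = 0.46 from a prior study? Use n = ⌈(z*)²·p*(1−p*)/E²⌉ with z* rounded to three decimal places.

n = 1313

z* = 2.326 at the 98% level.
p*(1−p*) = 0.2484.
Required n before rounding: 5.410276 × 0.2484 / 0.032² = 1312.415.
⌈1312.415⌉ = 1313.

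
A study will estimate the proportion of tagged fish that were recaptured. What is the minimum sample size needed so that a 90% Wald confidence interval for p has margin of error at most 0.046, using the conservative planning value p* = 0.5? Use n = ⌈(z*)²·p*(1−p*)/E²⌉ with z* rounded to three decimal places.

n = 320

For 90% confidence, z* = 1.645.
p*(1−p*) = 0.50·0.50 = 0.2500.
(z*)²·p*(1−p*)/E² = 2.706025·0.2500/0.002116 = 319.710.
⌈319.710⌉ = 320.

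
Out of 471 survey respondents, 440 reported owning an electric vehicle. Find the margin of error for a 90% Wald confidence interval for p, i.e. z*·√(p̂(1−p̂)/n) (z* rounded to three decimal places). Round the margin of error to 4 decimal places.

Sample proportion p̂ = 440/471 = 0.93418.
SE(p̂) = √(0.93418·0.06582/471) = 0.011426.
z* = 1.645 at the 90% level.
ME = 1.645·0.011426 = 0.0188.

ME = 0.0188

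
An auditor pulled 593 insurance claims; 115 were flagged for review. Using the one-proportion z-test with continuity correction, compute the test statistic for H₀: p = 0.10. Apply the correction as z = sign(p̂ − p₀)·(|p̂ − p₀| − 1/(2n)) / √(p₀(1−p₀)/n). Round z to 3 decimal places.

z = 7.556

Sample proportion p̂ = 115/593 = 0.19393. p̂ − p₀ = 0.093929.
1/(2n) = 0.000843.
Corrected numerator: |0.093929| − 0.000843 = 0.093086.
Null standard error: √(0.10·0.90/593) = √0.000151771 = 0.012320.
z = (+)0.093086/0.012320 = 7.556.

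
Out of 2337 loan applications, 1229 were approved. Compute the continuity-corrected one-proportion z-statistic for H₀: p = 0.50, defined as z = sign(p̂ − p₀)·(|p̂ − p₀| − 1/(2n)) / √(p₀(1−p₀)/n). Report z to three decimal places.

z = 2.482

With x = 1229 successes in n = 2337, p̂ = 0.52589. p̂ − p₀ = 0.025888.
Continuity correction 1/(2n) = 1/4674 = 0.000214.
Corrected numerator: |0.025888| − 0.000214 = 0.025674.
Under H₀, SE = √(p₀(1−p₀)/n) = √(0.50·0.50/2337) = √0.000106975 = 0.010343.
z = +0.025674/0.010343 = 2.482.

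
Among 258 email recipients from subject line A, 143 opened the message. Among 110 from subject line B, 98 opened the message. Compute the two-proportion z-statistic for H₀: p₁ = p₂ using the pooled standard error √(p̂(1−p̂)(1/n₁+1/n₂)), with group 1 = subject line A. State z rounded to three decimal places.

Sample proportions: p̂₁ = 143/258 = 0.55426 and p̂₂ = 98/110 = 0.89091.
Pooled p̂ = (143+98)/(258+110) = 241/368 = 0.65489.
SE = √[p̂(1−p̂)(1/n₁+1/n₂)] = √[0.65489·0.34511·(1/258+1/110)] ≈ 0.054135.
z = (p̂₁ − p̂₂)/SE = (0.55426 − 0.89091)/0.054135 = -0.33665/0.054135 = -6.219.

z = -6.219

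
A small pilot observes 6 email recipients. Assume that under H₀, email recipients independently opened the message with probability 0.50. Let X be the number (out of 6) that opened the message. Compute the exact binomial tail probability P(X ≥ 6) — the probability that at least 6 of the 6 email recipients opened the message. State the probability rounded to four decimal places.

P = 0.0156

X ~ Binomial(n=6, p=0.50).
P(X ≥ 6) = C(6,6)·0.50^6·0.50^0.
= 0.015625 = 0.0156.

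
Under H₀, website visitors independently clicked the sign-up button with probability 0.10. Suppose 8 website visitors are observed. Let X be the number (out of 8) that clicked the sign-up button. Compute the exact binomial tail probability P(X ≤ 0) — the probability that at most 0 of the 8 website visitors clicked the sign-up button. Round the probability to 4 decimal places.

P = 0.4305

X ~ Binomial(n=8, p=0.10).
P(X ≤ 0) = C(8,0)·0.10^0·0.90^8.
= 0.430467 = 0.4305.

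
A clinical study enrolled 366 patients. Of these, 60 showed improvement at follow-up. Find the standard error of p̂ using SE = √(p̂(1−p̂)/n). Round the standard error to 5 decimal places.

SE = 0.01935

p̂ = 60/366 = 0.16393.
p̂(1−p̂) = 0.16393·0.83607 = 0.137057.
SE = √(0.137057/366) = 0.01935.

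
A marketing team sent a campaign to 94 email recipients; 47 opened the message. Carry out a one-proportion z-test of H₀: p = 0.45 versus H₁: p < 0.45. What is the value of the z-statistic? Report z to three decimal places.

Sample proportion p̂ = 47/94 = 0.50000.
Under H₀, SE = √(p₀(1−p₀)/n) = √(0.45·0.55/94) = √0.002632979 = 0.051313.
z = (0.50000 − 0.45)/0.051313 = 0.05000/0.051313 = 0.974.

z = 0.974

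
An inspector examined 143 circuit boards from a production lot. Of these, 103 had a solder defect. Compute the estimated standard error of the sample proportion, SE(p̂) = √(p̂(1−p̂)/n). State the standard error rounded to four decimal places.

SE = 0.0375

p̂ = 103/143 = 0.72028.
p̂(1−p̂) = 0.201477.
SE = √(0.201477/143) = √0.001408930 = 0.0375.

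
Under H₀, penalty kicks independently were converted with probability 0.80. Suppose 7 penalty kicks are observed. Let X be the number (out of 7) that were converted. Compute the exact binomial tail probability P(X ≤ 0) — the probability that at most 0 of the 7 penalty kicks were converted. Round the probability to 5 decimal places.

X ~ Binomial(n=7, p=0.80).
P(X ≤ 0) = C(7,0)·0.80^0·0.20^7.
= 0.000013 = 0.00001.

P = 0.00001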